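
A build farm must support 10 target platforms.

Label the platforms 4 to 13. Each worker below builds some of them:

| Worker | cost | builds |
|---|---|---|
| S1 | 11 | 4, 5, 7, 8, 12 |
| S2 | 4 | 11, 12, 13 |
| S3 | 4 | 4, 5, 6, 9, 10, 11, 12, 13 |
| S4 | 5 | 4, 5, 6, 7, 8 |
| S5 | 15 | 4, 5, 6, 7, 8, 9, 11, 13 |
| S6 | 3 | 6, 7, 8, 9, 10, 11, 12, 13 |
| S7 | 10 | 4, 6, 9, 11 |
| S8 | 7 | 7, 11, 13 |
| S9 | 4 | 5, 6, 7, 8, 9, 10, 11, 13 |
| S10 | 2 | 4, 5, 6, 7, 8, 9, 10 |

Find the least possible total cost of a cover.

S6, S10 together cover every platform (S6 ∪ S10 = {4, 5, 6, 7, 8, 9, 10, 11, 12, 13}); total cost 3 + 2 = 5.
No covering selection has total cost below 5.

5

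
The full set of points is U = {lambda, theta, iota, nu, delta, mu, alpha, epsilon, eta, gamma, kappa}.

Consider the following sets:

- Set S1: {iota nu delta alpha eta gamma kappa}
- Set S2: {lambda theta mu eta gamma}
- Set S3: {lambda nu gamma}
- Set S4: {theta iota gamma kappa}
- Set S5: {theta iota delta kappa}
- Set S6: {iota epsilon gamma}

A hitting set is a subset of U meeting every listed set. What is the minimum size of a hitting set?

2

Take H = {gamma, kappa}. Each listed set contains at least one of these, so H is a hitting set of size 2.
The sets S3, S5 are pairwise disjoint, so any hitting set needs a separate point for each — at least 2. Hence 2 is optimal.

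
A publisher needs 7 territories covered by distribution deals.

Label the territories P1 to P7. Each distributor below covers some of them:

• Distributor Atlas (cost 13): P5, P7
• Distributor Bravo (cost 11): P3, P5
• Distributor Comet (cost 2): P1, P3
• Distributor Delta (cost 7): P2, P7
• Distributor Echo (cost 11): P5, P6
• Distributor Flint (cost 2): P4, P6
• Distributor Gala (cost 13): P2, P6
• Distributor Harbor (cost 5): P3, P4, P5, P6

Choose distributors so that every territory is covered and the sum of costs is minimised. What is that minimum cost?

14

Comet, Delta, Harbor together cover every territory (Comet ∪ Delta ∪ Harbor = {P1, P2, P3, P4, P5, P6, P7}); total cost 2 + 7 + 5 = 14.
The greedy pick Comet, Flint, Delta, Harbor costs 16; no covering selection beats 14.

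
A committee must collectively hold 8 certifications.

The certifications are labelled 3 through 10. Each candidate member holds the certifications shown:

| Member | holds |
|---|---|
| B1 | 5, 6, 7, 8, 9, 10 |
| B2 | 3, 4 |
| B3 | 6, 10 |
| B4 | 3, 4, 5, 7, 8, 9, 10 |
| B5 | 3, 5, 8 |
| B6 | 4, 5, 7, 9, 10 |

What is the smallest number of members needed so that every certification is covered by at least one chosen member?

Take {B1, B4}. Their union is {3, 4, 5, 6, 7, 8, 9, 10}, which is all 8 certifications.
No single member has all 8 certifications (the largest, B4, has 7), so 2 is optimal.

2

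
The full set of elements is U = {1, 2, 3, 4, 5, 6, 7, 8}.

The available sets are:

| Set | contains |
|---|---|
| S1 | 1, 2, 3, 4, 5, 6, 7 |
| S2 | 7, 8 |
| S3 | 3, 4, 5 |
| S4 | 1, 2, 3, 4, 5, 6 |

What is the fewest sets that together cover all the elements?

S1 and S2 together: S1 ∪ S2 = {1, 2, 3, 4, 5, 6, 7, 8} — every element is covered.
No single set has all 8 elements (the largest, S1, has 7), so 2 is optimal.

2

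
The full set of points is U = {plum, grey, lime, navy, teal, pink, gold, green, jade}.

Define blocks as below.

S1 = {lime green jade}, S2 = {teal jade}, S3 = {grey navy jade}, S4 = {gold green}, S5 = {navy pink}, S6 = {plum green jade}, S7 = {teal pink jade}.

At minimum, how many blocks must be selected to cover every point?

5

Take {S1, S3, S4, S6, S7}. Their union is {plum, grey, lime, navy, teal, pink, gold, green, jade}, which is all 9 points.
No 4 of the 7 blocks cover everything (all 35 combinations miss at least one point), so 5 is optimal.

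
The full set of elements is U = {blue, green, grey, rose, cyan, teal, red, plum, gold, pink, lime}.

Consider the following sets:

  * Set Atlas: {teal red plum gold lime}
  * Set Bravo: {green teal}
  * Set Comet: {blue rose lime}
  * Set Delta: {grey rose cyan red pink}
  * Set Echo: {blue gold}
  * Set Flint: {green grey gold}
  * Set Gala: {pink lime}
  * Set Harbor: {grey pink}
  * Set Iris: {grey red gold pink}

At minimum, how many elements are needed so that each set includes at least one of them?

4

Take H = {blue, green, grey, lime}. Each listed set contains at least one of these, so H is a hitting set of size 4.
No choice of 3 elements meets every set, so 4 is the minimum.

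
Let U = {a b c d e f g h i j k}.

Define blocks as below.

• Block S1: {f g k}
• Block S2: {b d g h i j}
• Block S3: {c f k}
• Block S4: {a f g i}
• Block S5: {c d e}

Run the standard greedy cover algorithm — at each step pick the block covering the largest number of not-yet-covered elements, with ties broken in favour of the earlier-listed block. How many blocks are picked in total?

Greedy: pick S2 (covers 6 new) → pick S3 (covers 3 new) → pick S4 (covers 1 new) → pick S5 (covers 1 new). Total picks: 4.

4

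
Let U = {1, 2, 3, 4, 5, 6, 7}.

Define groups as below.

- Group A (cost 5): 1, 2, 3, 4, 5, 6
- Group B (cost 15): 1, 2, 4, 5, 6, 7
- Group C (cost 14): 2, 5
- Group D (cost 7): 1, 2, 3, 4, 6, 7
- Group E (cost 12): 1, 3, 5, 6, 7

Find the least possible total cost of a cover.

12

A, D together cover every point (A ∪ D = {1, 2, 3, 4, 5, 6, 7}); total cost 5 + 7 = 12.
No covering selection has total cost below 12.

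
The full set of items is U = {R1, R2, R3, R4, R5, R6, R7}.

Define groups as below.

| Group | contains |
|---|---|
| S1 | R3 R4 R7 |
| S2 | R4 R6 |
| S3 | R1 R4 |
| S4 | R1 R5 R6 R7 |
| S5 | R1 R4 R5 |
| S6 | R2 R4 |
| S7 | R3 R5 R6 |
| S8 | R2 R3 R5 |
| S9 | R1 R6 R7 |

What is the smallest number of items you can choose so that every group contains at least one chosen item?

H = {R4, R5, R7} meets every group (each contains at least one member of H), and |H| = 3.
No choice of 2 items meets every group, so 3 is the minimum.

3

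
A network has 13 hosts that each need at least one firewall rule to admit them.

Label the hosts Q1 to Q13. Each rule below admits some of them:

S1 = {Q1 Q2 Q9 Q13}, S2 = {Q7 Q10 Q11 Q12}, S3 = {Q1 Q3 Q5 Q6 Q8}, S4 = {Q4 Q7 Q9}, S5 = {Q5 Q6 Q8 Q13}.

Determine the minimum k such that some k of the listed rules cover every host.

Take {S1, S2, S3, S4}. Their union is {Q1, Q2, Q3, Q4, Q5, Q6, Q7, Q8, Q9, Q10, Q11, Q12, Q13}, which is all 13 hosts.
Only S1 contains Q2, so S1 is forced; the remaining 9 hosts need at least 3 more rules (each remaining rule adds at most 4) — so at least 4 rules are needed, and 4 is optimal.

4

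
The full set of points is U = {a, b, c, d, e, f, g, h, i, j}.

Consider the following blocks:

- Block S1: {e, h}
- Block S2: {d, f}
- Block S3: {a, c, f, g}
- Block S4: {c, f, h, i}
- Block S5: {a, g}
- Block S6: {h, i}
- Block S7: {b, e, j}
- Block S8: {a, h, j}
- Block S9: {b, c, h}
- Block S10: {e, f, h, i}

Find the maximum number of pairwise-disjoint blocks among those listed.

S2, S5, S6, S7 are pairwise disjoint (S2={d,f}; S5={a,g}; S6={h,i}; S7={b,e,j}).
Every remaining block overlaps one of these, and no 5 of the listed blocks are pairwise disjoint, so 4 is the maximum.

4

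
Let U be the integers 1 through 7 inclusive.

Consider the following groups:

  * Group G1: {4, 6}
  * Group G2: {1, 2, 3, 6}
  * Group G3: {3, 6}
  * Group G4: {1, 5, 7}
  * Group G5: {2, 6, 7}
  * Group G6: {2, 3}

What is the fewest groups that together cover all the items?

G1, G4, and G6 cover everything between them: the union {1, 2, 3, 4, 5, 6, 7} is all of U.
Only G1 contains 4, so G1 is forced; the remaining 5 items need at least 2 more groups (each remaining group adds at most 3) — so at least 3 groups are needed, and 3 is optimal.

3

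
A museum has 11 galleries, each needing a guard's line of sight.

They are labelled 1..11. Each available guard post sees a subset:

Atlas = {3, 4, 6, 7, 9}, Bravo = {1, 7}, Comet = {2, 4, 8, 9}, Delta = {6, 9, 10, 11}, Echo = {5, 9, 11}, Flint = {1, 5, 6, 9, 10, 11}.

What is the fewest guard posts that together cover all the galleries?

3

Atlas and Comet and Flint together: Atlas ∪ Comet ∪ Flint = {1, 2, 3, 4, 5, 6, 7, 8, 9, 10, 11} — every gallery is covered.
Only Comet contains 2, so Comet is forced; the remaining 7 galleries need at least 2 more guard posts (each remaining guard post adds at most 5) — so at least 3 guard posts are needed, and 3 is optimal.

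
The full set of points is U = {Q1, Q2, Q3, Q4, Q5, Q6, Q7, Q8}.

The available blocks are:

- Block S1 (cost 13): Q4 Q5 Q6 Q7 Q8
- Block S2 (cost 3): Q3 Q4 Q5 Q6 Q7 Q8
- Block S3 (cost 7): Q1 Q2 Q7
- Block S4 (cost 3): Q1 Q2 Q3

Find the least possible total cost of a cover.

S2, S4 together cover every point (S2 ∪ S4 = {Q1, Q2, Q3, Q4, Q5, Q6, Q7, Q8}); total cost 3 + 3 = 6.
No covering selection has total cost below 6.

6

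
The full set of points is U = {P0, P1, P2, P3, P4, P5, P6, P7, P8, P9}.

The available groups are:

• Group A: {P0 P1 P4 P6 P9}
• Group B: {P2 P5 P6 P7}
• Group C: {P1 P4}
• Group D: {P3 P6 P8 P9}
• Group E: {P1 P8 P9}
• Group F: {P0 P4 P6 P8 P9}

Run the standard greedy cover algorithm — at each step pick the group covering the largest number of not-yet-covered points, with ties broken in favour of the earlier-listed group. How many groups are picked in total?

Greedy: pick A (covers 5 new) → pick B (covers 3 new) → pick D (covers 2 new). Total picks: 3.

3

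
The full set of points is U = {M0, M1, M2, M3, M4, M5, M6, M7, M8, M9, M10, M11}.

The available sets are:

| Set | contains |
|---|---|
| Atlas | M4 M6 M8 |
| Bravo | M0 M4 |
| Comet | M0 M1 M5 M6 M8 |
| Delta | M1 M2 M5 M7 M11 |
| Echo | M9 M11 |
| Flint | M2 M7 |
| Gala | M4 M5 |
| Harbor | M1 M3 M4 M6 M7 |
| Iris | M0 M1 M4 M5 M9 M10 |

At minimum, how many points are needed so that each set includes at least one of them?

H = {M1, M2, M4, M9} meets every set (each contains at least one member of H), and |H| = 4.
No choice of 3 points meets every set, so 4 is the minimum.

4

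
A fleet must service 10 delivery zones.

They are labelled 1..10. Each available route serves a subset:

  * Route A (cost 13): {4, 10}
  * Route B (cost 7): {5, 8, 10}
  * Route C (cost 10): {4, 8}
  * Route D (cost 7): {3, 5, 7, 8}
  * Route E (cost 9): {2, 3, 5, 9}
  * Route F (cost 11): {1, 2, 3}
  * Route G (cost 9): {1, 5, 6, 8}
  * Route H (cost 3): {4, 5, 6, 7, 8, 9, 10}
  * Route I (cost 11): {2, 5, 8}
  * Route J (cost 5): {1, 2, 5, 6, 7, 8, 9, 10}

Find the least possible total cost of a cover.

F, H together cover every zone (F ∪ H = {1, 2, 3, 4, 5, 6, 7, 8, 9, 10}); total cost 11 + 3 = 14.
The greedy pick H, J, D costs 15; no covering selection beats 14.

14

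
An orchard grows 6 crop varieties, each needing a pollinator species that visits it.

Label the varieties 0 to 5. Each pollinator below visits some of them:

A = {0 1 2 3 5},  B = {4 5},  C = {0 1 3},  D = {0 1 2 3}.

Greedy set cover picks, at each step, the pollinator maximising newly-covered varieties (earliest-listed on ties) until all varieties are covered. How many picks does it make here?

2

Greedy: pick A (covers 5 new) → pick B (covers 1 new). Total picks: 2.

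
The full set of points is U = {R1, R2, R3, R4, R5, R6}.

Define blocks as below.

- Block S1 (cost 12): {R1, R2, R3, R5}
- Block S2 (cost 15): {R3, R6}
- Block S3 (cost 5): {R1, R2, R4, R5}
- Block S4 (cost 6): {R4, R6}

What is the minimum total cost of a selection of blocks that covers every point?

S1, S4 together cover every point (S1 ∪ S4 = {R1, R2, R3, R4, R5, R6}); total cost 12 + 6 = 18.
The greedy pick S3, S4, S1 costs 23; no covering selection beats 18.

18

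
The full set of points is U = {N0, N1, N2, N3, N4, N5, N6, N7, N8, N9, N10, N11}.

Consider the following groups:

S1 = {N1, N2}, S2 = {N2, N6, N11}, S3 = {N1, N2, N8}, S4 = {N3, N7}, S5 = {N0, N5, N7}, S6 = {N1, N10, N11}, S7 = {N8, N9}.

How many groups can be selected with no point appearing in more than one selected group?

3

S4, S6, S7 are pairwise disjoint (S4={N3,N7}; S6={N1,N10,N11}; S7={N8,N9}).
Every remaining group overlaps one of these, and no 4 of the listed groups are pairwise disjoint, so 3 is the maximum.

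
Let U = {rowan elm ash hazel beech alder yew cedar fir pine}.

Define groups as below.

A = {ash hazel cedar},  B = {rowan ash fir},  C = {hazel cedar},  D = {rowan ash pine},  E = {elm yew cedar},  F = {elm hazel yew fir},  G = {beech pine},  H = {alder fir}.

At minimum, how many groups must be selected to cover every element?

5

A, B, F, G, and H cover everything between them: the union {rowan, elm, ash, hazel, beech, alder, yew, cedar, fir, pine} is all of U.
No 4 of the 8 groups cover everything (all 70 combinations miss at least one element), so 5 is optimal.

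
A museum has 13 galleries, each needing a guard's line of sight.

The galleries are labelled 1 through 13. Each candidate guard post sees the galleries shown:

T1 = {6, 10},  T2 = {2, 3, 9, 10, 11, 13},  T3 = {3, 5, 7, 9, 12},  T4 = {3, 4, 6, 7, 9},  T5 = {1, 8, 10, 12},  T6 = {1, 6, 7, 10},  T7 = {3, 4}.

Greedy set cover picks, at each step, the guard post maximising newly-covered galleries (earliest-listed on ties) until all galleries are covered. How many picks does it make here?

Greedy: pick T2 (covers 6 new) → pick T3 (covers 3 new) → pick T4 (covers 2 new) → pick T5 (covers 2 new). Total picks: 4.

4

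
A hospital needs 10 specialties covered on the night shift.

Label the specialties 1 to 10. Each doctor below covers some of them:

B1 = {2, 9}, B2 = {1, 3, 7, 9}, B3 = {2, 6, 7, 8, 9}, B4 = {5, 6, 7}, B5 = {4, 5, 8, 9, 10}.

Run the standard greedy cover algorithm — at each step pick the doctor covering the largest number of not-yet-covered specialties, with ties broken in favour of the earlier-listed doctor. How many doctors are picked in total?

Greedy: pick B3 (covers 5 new) → pick B5 (covers 3 new) → pick B2 (covers 2 new). Total picks: 3.

3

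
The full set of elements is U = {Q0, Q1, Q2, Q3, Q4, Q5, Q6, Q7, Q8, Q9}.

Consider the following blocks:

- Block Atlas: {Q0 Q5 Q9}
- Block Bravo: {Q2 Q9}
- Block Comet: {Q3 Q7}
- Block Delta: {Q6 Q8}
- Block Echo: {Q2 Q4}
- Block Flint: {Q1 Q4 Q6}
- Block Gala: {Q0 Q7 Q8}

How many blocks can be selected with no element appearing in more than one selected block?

Atlas, Comet, Delta, Echo are pairwise disjoint (Atlas={Q0,Q5,Q9}; Comet={Q3,Q7}; Delta={Q6,Q8}; Echo={Q2,Q4}).
Every remaining block overlaps one of these, and no 5 of the listed blocks are pairwise disjoint, so 4 is the maximum.

4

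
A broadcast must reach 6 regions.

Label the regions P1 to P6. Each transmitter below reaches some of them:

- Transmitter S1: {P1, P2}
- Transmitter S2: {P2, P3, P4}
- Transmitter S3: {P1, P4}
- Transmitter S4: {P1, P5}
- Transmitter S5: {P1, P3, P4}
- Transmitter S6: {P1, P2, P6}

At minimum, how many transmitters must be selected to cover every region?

S4 and S5 and S6 together: S4 ∪ S5 ∪ S6 = {P1, P2, P3, P4, P5, P6} — every region is covered.
Only S4 contains P5, so S4 is forced; the remaining 4 regions need at least 2 more transmitters (each remaining transmitter adds at most 3) — so at least 3 transmitters are needed, and 3 is optimal.

3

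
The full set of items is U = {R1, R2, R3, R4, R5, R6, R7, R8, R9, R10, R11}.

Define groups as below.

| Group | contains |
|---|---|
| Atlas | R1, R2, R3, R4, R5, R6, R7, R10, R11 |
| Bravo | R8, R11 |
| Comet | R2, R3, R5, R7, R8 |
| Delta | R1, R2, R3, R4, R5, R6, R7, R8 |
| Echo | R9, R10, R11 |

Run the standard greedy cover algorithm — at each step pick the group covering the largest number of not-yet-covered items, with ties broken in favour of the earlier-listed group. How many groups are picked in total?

Greedy: pick Atlas (covers 9 new) → pick Bravo (covers 1 new) → pick Echo (covers 1 new). Total picks: 3.
(The true minimum cover uses only 2 groups, so greedy is not optimal here.)

3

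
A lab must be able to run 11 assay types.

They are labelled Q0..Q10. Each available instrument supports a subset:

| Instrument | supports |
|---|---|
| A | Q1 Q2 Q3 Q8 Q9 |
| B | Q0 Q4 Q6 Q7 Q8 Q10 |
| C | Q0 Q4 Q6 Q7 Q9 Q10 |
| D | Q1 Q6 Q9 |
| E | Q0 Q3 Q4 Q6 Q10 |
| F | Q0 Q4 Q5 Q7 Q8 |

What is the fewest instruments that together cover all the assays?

3

Take {A, B, F}. Their union is {Q0, Q1, Q2, Q3, Q4, Q5, Q6, Q7, Q8, Q9, Q10}, which is all 11 assays.
Only A contains Q2, so A is forced; the remaining 6 assays need at least 2 more instruments (each remaining instrument adds at most 5) — so at least 3 instruments are needed, and 3 is optimal.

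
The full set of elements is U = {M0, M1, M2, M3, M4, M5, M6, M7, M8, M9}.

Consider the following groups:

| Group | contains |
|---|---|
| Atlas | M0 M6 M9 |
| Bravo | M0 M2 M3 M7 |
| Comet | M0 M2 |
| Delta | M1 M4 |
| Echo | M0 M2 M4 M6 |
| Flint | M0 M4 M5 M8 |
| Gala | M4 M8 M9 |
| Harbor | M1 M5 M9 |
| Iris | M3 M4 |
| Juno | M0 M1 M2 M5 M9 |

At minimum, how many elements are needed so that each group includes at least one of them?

3

The 3 elements {M0, M4, M5} hit every group.
The groups Comet, Harbor, Iris are pairwise disjoint, so any hitting set needs a separate element for each — at least 3. Hence 3 is optimal.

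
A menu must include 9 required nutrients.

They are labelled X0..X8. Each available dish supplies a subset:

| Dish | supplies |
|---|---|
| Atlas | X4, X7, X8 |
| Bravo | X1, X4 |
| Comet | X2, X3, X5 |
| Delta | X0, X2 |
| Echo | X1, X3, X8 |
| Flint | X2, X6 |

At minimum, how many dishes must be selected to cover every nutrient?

5

Atlas and Bravo and Comet and Delta and Flint together: Atlas ∪ Bravo ∪ Comet ∪ Delta ∪ Flint = {X0, X1, X2, X3, X4, X5, X6, X7, X8} — every nutrient is covered.
No 4 of the 6 dishes cover everything (all 15 combinations miss at least one nutrient), so 5 is optimal.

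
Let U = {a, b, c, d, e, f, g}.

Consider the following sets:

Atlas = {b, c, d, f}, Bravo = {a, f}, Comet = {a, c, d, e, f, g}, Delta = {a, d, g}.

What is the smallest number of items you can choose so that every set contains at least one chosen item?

Take H = {f, g}. Each listed set contains at least one of these, so H is a hitting set of size 2.
No single item lies in every set, so at least 2 are needed and 2 is optimal.

2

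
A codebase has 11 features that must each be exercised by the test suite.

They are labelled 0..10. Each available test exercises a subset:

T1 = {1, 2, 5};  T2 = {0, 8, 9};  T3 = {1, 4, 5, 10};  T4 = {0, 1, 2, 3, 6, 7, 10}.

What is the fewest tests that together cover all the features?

3

T2 and T3 and T4 together: T2 ∪ T3 ∪ T4 = {0, 1, 2, 3, 4, 5, 6, 7, 8, 9, 10} — every feature is covered.
Only T4 contains 3, so T4 is forced; the remaining 4 features need at least 2 more tests (each remaining test adds at most 2) — so at least 3 tests are needed, and 3 is optimal.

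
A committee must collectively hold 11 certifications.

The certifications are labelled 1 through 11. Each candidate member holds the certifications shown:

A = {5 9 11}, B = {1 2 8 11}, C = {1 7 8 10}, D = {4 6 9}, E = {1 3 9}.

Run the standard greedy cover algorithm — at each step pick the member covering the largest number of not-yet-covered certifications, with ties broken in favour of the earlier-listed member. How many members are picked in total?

5

Greedy: pick B (covers 4 new) → pick D (covers 3 new) → pick C (covers 2 new) → pick A (covers 1 new) → pick E (covers 1 new). Total picks: 5.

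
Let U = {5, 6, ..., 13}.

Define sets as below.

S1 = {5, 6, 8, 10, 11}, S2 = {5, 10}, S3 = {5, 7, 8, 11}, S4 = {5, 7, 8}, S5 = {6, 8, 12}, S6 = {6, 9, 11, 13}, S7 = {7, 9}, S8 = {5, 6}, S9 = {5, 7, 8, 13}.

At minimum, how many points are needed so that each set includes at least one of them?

3

H = {6, 7, 10} meets every set (each contains at least one member of H), and |H| = 3.
The sets S2, S5, S7 are pairwise disjoint, so any hitting set needs a separate point for each — at least 3. Hence 3 is optimal.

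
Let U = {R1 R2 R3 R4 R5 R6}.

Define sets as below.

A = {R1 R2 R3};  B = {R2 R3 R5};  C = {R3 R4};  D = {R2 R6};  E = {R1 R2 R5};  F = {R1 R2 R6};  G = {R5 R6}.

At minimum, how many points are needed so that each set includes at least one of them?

H = {R2, R4, R5} meets every set (each contains at least one member of H), and |H| = 3.
No choice of 2 points meets every set, so 3 is the minimum.

3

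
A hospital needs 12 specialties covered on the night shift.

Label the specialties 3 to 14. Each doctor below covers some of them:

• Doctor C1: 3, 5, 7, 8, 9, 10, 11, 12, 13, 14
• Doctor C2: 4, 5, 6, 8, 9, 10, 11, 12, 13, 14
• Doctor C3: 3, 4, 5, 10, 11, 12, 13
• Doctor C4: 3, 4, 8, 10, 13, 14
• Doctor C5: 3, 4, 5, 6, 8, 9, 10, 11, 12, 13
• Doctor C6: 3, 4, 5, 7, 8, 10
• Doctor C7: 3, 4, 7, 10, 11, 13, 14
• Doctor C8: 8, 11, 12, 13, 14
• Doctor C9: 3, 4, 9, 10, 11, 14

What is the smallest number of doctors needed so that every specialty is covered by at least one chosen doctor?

2

Take {C2, C6}. Their union is {3, 4, 5, 6, 7, 8, 9, 10, 11, 12, 13, 14}, which is all 12 specialties.
No single doctor has all 12 specialties (the largest, C1, has 10), so 2 is optimal.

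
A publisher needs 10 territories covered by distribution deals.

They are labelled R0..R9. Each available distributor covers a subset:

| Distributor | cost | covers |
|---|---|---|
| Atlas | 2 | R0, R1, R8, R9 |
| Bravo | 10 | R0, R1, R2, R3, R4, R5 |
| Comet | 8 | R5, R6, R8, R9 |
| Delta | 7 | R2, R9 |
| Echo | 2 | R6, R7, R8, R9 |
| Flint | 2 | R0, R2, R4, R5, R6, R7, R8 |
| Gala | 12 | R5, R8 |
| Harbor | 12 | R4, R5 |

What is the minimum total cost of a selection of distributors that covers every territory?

12

Bravo, Echo together cover every territory (Bravo ∪ Echo = {R0, R1, R2, R3, R4, R5, R6, R7, R8, R9}); total cost 10 + 2 = 12.
The greedy pick Flint, Atlas, Bravo costs 14; no covering selection beats 12.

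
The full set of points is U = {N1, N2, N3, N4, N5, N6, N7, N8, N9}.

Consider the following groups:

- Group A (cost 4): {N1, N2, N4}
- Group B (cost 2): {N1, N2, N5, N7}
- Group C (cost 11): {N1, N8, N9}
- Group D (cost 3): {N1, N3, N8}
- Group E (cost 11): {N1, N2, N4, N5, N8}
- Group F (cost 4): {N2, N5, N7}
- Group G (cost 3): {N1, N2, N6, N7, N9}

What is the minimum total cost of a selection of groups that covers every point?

12

A, B, D, G together cover every point (A ∪ B ∪ D ∪ G = {N1, N2, N3, N4, N5, N6, N7, N8, N9}); total cost 4 + 2 + 3 + 3 = 12.
No covering selection has total cost below 12.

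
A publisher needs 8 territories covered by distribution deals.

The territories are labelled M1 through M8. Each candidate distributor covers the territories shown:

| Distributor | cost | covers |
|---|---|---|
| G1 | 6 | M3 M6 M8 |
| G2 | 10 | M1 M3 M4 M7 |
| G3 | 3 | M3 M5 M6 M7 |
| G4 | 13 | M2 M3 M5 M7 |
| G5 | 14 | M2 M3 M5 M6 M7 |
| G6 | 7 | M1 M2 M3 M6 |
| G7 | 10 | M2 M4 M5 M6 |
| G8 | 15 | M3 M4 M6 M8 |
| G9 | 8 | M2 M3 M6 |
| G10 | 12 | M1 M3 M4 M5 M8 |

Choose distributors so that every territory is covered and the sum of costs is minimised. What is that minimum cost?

22

G3, G6, G10 together cover every territory (G3 ∪ G6 ∪ G10 = {M1, M2, M3, M4, M5, M6, M7, M8}); total cost 3 + 7 + 12 = 22.
The greedy pick G3, G6, G1, G2 costs 26; no covering selection beats 22.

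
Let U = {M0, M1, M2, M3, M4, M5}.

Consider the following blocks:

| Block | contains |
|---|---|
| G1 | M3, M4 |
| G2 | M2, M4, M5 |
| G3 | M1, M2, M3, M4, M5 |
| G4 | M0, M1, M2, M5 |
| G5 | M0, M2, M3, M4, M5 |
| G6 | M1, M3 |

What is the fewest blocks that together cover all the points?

2

G4 and G5 together: G4 ∪ G5 = {M0, M1, M2, M3, M4, M5} — every point is covered.
No single block has all 6 points (the largest, G3, has 5), so 2 is optimal.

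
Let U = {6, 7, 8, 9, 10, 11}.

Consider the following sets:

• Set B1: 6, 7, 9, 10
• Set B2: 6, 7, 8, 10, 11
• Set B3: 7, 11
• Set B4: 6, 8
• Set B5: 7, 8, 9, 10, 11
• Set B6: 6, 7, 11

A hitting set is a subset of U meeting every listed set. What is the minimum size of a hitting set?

Take H = {6, 7}. Each listed set contains at least one of these, so H is a hitting set of size 2.
The sets B3, B4 are pairwise disjoint, so any hitting set needs a separate point for each — at least 2. Hence 2 is optimal.

2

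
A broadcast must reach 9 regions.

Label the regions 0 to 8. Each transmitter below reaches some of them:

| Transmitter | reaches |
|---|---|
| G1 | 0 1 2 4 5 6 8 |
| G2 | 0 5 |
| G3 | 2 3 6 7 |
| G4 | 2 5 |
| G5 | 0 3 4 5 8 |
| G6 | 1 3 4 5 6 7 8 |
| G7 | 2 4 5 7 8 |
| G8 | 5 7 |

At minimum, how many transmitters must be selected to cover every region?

Take {G1, G6}. Their union is {0, 1, 2, 3, 4, 5, 6, 7, 8}, which is all 9 regions.
No single transmitter has all 9 regions (the largest, G1, has 7), so 2 is optimal.

2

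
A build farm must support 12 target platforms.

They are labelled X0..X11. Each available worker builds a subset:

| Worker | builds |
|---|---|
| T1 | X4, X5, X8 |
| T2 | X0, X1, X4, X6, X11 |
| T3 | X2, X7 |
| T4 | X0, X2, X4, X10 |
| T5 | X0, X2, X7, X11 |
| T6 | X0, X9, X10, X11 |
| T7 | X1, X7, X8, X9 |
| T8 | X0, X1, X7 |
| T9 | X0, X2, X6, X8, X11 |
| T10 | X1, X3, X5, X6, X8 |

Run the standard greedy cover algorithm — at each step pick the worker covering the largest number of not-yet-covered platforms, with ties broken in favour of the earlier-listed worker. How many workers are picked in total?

4

Greedy: pick T2 (covers 5 new) → pick T7 (covers 3 new) → pick T4 (covers 2 new) → pick T10 (covers 2 new). Total picks: 4.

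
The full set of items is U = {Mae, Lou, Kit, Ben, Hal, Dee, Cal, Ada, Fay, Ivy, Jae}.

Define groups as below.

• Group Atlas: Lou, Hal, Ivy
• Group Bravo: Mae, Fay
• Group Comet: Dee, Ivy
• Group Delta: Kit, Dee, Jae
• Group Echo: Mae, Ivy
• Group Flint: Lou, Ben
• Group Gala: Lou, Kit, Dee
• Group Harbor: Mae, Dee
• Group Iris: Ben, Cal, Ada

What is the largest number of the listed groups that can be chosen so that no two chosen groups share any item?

4

Atlas, Bravo, Delta, Iris are pairwise disjoint (Atlas={Lou,Hal,Ivy}; Bravo={Mae,Fay}; Delta={Kit,Dee,Jae}; Iris={Ben,Cal,Ada}).
Every remaining group overlaps one of these, and no 5 of the listed groups are pairwise disjoint, so 4 is the maximum.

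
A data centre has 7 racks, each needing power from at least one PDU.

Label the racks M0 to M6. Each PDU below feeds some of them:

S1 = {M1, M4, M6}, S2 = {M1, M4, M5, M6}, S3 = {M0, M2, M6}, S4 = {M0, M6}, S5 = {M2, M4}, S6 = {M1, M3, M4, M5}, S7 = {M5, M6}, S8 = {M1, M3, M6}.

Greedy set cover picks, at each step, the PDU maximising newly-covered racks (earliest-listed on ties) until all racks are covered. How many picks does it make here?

3

Greedy: pick S2 (covers 4 new) → pick S3 (covers 2 new) → pick S6 (covers 1 new). Total picks: 3.
(The true minimum cover uses only 2 PDUs, so greedy is not optimal here.)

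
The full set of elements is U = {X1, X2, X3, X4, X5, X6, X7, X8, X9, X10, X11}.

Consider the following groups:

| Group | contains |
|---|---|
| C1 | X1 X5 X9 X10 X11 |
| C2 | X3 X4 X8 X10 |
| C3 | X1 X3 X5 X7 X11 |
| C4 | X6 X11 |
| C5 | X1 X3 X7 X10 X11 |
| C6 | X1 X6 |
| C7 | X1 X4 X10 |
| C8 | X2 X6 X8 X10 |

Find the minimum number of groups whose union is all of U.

Take {C1, C5, C7, C8}. Their union is {X1, X2, X3, X4, X5, X6, X7, X8, X9, X10, X11}, which is all 11 elements.
No 3 of the 8 groups cover everything (all 56 combinations miss at least one element), so 4 is optimal.

4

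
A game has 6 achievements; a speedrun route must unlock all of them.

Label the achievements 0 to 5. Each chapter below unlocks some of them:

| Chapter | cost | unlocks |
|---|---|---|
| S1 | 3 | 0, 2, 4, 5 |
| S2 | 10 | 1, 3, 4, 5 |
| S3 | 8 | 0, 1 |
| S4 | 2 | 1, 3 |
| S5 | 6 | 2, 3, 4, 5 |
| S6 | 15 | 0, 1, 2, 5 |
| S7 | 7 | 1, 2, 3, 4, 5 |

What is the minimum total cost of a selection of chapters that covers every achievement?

S1, S4 together cover every achievement (S1 ∪ S4 = {0, 1, 2, 3, 4, 5}); total cost 3 + 2 = 5.
No covering selection has total cost below 5.

5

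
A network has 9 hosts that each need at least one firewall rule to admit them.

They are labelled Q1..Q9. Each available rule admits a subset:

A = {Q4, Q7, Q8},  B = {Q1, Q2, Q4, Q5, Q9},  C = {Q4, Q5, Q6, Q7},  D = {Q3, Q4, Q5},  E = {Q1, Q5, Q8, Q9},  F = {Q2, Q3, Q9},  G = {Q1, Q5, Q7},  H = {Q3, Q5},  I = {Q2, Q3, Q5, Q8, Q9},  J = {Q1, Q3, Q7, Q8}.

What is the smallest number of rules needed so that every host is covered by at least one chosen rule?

3

Take {B, C, J}. Their union is {Q1, Q2, Q3, Q4, Q5, Q6, Q7, Q8, Q9}, which is all 9 hosts.
Only C contains Q6, so C is forced; the remaining 5 hosts need at least 2 more rules (each remaining rule adds at most 4) — so at least 3 rules are needed, and 3 is optimal.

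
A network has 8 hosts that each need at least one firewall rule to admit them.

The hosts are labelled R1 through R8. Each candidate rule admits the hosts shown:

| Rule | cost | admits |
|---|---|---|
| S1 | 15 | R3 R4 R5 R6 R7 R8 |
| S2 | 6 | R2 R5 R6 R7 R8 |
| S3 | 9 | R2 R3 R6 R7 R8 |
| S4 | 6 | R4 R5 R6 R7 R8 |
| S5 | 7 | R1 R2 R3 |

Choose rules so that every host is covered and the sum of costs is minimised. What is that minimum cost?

S4, S5 together cover every host (S4 ∪ S5 = {R1, R2, R3, R4, R5, R6, R7, R8}); total cost 6 + 7 = 13.
The greedy pick S2, S5, S4 costs 19; no covering selection beats 13.

13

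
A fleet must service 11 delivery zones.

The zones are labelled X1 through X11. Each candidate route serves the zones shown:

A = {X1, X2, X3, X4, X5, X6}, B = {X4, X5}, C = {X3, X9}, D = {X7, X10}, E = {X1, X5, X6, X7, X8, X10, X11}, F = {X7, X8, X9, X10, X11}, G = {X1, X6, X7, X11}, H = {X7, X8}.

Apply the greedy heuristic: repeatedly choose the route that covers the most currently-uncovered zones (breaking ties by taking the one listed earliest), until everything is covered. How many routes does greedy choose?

3

Greedy: pick E (covers 7 new) → pick A (covers 3 new) → pick C (covers 1 new). Total picks: 3.
(The true minimum cover uses only 2 routes, so greedy is not optimal here.)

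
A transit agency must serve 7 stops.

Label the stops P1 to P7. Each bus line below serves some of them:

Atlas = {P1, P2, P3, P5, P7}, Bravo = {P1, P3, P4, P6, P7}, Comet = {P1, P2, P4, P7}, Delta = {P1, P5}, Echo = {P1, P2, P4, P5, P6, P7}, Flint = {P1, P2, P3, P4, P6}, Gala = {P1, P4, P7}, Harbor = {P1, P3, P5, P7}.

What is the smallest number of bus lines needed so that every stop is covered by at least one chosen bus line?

Flint and Harbor together: Flint ∪ Harbor = {P1, P2, P3, P4, P5, P6, P7} — every stop is covered.
No single bus line has all 7 stops (the largest, Echo, has 6), so 2 is optimal.

2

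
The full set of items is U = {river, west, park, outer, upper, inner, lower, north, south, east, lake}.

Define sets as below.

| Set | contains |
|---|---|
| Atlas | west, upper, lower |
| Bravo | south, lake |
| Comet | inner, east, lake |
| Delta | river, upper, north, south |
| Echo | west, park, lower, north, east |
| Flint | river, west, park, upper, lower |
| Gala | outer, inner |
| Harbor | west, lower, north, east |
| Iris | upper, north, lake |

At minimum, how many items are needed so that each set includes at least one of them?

4

Take H = {outer, lower, south, lake}. Each listed set contains at least one of these, so H is a hitting set of size 4.
No choice of 3 items meets every set, so 4 is the minimum.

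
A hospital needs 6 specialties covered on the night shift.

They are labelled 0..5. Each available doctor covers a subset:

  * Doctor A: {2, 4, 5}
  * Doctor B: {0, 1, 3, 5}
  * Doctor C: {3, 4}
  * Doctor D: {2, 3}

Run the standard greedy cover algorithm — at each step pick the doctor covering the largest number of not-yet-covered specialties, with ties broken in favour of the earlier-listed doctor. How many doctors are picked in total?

2

Greedy: pick B (covers 4 new) → pick A (covers 2 new). Total picks: 2.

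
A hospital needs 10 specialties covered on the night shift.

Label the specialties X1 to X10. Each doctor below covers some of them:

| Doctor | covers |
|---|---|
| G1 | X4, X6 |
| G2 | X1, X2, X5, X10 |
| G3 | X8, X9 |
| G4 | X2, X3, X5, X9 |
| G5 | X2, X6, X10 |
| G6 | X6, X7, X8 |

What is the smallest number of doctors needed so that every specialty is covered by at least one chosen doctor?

G1 and G2 and G4 and G6 together: G1 ∪ G2 ∪ G4 ∪ G6 = {X1, X2, X3, X4, X5, X6, X7, X8, X9, X10} — every specialty is covered.
No 3 of the 6 doctors cover everything (all 20 combinations miss at least one specialty), so 4 is optimal.

4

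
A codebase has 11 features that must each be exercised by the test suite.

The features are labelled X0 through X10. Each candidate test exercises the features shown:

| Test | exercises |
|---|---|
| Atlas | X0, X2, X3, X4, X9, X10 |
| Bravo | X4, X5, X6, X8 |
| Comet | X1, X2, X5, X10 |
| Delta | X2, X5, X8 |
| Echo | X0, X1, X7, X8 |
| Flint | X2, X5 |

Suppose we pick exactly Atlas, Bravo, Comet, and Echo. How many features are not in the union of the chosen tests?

Union of Atlas, Bravo, Comet, Echo = {X0, X1, X2, X3, X4, X5, X6, X7, X8, X9, X10} — that's every feature, so 0 are uncovered.

0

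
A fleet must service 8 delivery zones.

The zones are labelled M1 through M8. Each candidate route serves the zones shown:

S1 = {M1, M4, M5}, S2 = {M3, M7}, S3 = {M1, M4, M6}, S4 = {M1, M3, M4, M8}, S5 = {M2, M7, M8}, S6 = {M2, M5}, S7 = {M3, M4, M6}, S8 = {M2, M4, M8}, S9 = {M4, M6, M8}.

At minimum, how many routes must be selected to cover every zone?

3

Take {S1, S5, S7}. Their union is {M1, M2, M3, M4, M5, M6, M7, M8}, which is all 8 zones.
No 2 of the 9 routes cover everything (all 36 combinations miss at least one zone), so 3 is optimal.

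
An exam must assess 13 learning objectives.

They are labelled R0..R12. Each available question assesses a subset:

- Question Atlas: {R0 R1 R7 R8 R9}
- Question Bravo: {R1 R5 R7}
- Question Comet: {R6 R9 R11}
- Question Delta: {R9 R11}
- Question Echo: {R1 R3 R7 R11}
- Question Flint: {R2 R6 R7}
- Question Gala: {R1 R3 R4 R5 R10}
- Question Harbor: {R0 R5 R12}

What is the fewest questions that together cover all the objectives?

5

Atlas and Echo and Flint and Gala and Harbor together: Atlas ∪ Echo ∪ Flint ∪ Gala ∪ Harbor = {R0, R1, R2, R3, R4, R5, R6, R7, R8, R9, R10, R11, R12} — every objective is covered.
No 4 of the 8 questions cover everything (all 70 combinations miss at least one objective), so 5 is optimal.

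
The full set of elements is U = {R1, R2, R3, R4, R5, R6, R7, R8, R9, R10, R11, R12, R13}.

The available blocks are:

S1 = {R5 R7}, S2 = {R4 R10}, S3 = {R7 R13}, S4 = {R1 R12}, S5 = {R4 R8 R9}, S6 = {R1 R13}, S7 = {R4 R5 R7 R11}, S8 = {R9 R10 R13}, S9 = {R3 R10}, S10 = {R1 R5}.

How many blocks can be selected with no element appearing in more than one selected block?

4

S3, S5, S9, S10 are pairwise disjoint (S3={R7,R13}; S5={R4,R8,R9}; S9={R3,R10}; S10={R1,R5}).
Every remaining block overlaps one of these, and no 5 of the listed blocks are pairwise disjoint, so 4 is the maximum.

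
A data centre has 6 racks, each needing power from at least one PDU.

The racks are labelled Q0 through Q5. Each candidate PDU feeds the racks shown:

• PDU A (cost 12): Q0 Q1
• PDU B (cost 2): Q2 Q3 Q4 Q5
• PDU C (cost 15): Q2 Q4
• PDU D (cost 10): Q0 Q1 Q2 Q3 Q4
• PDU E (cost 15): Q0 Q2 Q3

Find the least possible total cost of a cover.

B, D together cover every rack (B ∪ D = {Q0, Q1, Q2, Q3, Q4, Q5}); total cost 2 + 10 = 12.
No covering selection has total cost below 12.

12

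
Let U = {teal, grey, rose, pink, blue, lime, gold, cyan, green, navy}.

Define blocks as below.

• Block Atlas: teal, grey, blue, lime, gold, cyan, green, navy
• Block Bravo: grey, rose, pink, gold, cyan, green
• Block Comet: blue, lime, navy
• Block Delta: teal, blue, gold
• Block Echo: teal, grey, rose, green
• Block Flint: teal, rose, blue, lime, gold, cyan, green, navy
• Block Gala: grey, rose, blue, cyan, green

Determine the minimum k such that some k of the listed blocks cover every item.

Take {Bravo, Flint}. Their union is {teal, grey, rose, pink, blue, lime, gold, cyan, green, navy}, which is all 10 items.
No single block has all 10 items (the largest, Atlas, has 8), so 2 is optimal.

2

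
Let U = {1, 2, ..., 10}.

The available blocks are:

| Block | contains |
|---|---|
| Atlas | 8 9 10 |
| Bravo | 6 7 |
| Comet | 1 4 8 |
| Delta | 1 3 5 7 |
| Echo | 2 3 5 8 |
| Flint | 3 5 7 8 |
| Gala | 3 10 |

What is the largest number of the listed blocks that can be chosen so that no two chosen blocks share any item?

Bravo, Comet, Gala are pairwise disjoint (Bravo={6,7}; Comet={1,4,8}; Gala={3,10}).
Every remaining block overlaps one of these, and no 4 of the listed blocks are pairwise disjoint, so 3 is the maximum.

3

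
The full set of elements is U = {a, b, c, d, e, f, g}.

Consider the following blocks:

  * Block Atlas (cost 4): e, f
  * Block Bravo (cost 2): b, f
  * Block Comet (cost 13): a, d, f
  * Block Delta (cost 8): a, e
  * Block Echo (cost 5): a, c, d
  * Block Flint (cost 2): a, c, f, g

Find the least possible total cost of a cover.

Atlas, Bravo, Echo, Flint together cover every element (Atlas ∪ Bravo ∪ Echo ∪ Flint = {a, b, c, d, e, f, g}); total cost 4 + 2 + 5 + 2 = 13.
No covering selection has total cost below 13.

13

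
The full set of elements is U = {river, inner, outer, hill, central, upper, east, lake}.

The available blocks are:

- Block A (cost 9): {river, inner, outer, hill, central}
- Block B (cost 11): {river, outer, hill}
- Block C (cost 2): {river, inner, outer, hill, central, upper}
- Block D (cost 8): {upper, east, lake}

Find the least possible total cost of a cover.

C, D together cover every element (C ∪ D = {river, inner, outer, hill, central, upper, east, lake}); total cost 2 + 8 = 10.
No covering selection has total cost below 10.

10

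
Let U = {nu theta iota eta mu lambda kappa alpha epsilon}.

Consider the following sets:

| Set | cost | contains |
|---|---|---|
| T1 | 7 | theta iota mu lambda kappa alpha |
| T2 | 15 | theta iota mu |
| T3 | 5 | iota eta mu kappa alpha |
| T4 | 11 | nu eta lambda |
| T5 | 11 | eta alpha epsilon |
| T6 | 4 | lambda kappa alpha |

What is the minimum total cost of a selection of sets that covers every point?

T1, T4, T5 together cover every point (T1 ∪ T4 ∪ T5 = {nu, theta, iota, eta, mu, lambda, kappa, alpha, epsilon}); total cost 7 + 11 + 11 = 29.
The greedy pick T3, T1, T4, T5 costs 34; no covering selection beats 29.

29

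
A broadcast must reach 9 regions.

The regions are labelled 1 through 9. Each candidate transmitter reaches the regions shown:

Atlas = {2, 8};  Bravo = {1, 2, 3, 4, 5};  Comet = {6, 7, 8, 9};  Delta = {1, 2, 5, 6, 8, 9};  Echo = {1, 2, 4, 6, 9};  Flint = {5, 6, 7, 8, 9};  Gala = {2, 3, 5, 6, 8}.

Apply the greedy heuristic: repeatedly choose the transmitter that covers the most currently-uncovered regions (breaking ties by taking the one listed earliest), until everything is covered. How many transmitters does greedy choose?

Greedy: pick Delta (covers 6 new) → pick Bravo (covers 2 new) → pick Comet (covers 1 new). Total picks: 3.
(The true minimum cover uses only 2 transmitters, so greedy is not optimal here.)

3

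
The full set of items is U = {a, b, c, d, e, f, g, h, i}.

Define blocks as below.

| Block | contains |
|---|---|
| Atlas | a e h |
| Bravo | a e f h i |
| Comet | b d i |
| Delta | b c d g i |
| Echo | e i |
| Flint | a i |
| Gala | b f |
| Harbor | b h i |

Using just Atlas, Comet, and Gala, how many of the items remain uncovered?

2

Union of Atlas, Comet, Gala = {a, b, d, e, f, h, i}.
Not covered: c, g — 2 items.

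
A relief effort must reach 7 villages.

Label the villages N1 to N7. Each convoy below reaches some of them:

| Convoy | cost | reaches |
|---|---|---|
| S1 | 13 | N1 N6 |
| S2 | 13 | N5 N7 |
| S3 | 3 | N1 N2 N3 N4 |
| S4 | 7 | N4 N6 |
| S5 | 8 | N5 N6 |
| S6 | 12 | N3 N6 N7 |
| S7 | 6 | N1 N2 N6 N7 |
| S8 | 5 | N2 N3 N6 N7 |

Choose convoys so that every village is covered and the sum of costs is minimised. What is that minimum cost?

16

S3, S5, S8 together cover every village (S3 ∪ S5 ∪ S8 = {N1, N2, N3, N4, N5, N6, N7}); total cost 3 + 8 + 5 = 16.
No covering selection has total cost below 16.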